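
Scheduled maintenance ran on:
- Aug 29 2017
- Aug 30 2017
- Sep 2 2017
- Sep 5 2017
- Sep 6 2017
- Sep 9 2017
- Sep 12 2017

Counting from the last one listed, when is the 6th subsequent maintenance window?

Sep 26 2017

The gap pattern 1, 3, 3, 1, 3, 3 repeats every 3 events.
These are the Tuesdays, Wednesdays and Saturdays of each week.
The following Wednesday is Sep 13 2017.
The following Saturday is Sep 16 2017.
The following Tuesday is Sep 19 2017.
Next Wednesday: Sep 20 2017.
The following Saturday is Sep 23 2017.
Next Tuesday: Sep 26 2017.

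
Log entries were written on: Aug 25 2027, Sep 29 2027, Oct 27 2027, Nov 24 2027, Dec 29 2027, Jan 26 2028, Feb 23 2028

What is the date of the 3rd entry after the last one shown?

May 31 2028

Every date is a Wednesday; gaps 35, 28, 28, 35, 28, 28 days.
Each is the last Wednesday of its month (at least one falls on the 29th or later, ruling out '4th Wednesday').
Last Wednesday of March 2028: Mar 29 2028.
Last Wednesday of April 2028: Apr 26 2028.
Last Wednesday of May 2028: May 31 2028.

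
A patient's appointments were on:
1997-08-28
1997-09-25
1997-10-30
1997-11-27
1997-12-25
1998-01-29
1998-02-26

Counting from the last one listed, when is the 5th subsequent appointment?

1998-07-30

All Thursdays; the gaps (28, 35, 28, 28, 35, 28) vary with month length.
This is the last Thursday of each month.
March 1998 ends with Thursday 1998-03-26.
Last Thursday of April 1998: 1998-04-30.
Last Thursday of May 1998: 1998-05-28.
Last Thursday of June 1998: 1998-06-25.
Last Thursday of July 1998: 1998-07-30.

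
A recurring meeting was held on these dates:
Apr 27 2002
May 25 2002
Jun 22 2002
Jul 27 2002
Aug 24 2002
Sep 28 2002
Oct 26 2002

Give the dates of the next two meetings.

Gaps: 28, 28, 35, 28, 35, 28 days — a mix of 28 and 35. Every date is a Saturday.
Each is the 4th Saturday of its month.
4th Saturday of November 2002: Nov 23 2002.
4th Saturday of December 2002: Dec 28 2002.

Nov 23 2002, Dec 28 2002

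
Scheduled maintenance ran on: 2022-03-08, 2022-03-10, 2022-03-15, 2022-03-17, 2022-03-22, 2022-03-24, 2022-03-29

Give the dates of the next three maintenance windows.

Gaps: 2, 5, 2, 5, 2, 5 days — not constant, but cyclic with period 2.
The events fall on every Tuesday and Thursday.
The following Thursday is 2022-03-31.
Next Tuesday: 2022-04-05.
The following Thursday is 2022-04-07.

2022-03-31, 2022-04-05, 2022-04-07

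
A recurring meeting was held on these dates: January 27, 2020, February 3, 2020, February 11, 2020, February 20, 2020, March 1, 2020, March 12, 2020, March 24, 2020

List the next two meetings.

April 6, 2020; April 20, 2020

Intervals are 7, 8, 9, 10, 11, 12 days — an arithmetic progression with common difference 1.
Next gap: 13 days. March 24, 2020 + 13 days = April 6, 2020.
Next gap: 14 days. April 6, 2020 + 14 days = April 20, 2020.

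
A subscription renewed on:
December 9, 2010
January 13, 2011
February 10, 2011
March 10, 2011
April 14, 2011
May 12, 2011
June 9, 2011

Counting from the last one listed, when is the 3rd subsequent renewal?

September 8, 2011

All dates are Thursdays, 35, 28, 28, 35, 28, 28 days apart.
Specifically, the 2nd Thursday of each month.
2nd Thursday of July 2011: July 14, 2011.
August 2011 — 2nd Thursday is August 11, 2011.
2nd Thursday of September 2011: September 8, 2011.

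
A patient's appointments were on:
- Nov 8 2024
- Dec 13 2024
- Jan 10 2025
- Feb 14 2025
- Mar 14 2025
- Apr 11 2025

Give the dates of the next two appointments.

May 9 2025, Jun 13 2025

All dates are Fridays, 35, 28, 35, 28, 28 days apart.
Specifically, the 2nd Friday of each month.
2nd Friday of May 2025: May 9 2025.
June 2025 — 2nd Friday is Jun 13 2025.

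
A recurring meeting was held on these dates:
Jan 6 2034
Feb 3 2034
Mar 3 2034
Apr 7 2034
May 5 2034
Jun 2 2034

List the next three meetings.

Jul 7 2034, Aug 4 2034, Sep 1 2034

All dates are Fridays, 28, 28, 35, 28, 28 days apart.
Specifically, the 1st Friday of each month.
July 2034 — 1st Friday is Jul 7 2034.
1st Friday of August 2034: Aug 4 2034.
September 2034 — 1st Friday is Sep 1 2034.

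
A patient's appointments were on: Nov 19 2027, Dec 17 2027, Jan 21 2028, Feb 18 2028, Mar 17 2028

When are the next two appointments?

Gaps: 28, 35, 28, 28 days — a mix of 28 and 35. Every date is a Friday.
Each is the 3rd Friday of its month.
3rd Friday of April 2028: Apr 21 2028.
3rd Friday of May 2028: May 19 2028.

Apr 21 2028, May 19 2028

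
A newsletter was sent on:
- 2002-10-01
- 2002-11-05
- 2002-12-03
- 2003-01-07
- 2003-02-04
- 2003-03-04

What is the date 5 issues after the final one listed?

Gaps: 35, 28, 35, 28, 28 days — a mix of 28 and 35. Every date is a Tuesday.
Each is the 1st Tuesday of its month.
April 2003 — 1st Tuesday is 2003-04-01.
May 2003 — 1st Tuesday is 2003-05-06.
1st Tuesday of June 2003: 2003-06-03.
July 2003 — 1st Tuesday is 2003-07-01.
August 2003 — 1st Tuesday is 2003-08-05.

2003-08-05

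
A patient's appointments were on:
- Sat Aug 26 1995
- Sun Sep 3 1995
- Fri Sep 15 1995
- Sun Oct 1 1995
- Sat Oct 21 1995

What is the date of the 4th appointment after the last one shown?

Sun Feb 18 1996

Intervals are 8, 12, 16, 20 days — an arithmetic progression with common difference 4.
Next gap: 24 days. Sat Oct 21 1995 + 24 days = Tue Nov 14 1995.
Next gap: 28 days. Tue Nov 14 1995 + 28 days = Tue Dec 12 1995.
Next gap: 32 days. Tue Dec 12 1995 + 32 days = Sat Jan 13 1996.
Next gap: 36 days. Sat Jan 13 1996 + 36 days = Sun Feb 18 1996.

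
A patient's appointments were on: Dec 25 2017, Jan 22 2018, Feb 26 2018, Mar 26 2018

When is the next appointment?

All dates are Mondays, 28, 35, 28 days apart.
Specifically, the 4th Monday of each month.
4th Monday of April 2018: Apr 23 2018.

Apr 23 2018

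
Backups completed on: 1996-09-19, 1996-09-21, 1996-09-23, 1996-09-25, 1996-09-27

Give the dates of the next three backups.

The spacing is 2, 2, 2, 2 days — always 2 days.
1996-09-27 + 2 days = 1996-09-29.
1996-09-29 + 2 days = 1996-10-01.
1996-10-01 + 2 days = 1996-10-03.

1996-09-29, 1996-10-01, 1996-10-03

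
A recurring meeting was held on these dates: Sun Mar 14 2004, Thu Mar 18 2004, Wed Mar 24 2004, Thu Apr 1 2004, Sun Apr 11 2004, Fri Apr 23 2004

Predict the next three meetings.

Intervals are 4, 6, 8, 10, 12 days — an arithmetic progression with common difference 2.
Next gap: 14 days. Fri Apr 23 2004 + 14 days = Fri May 7 2004.
Next gap: 16 days. Fri May 7 2004 + 16 days = Sun May 23 2004.
Next gap: 18 days. Sun May 23 2004 + 18 days = Thu Jun 10 2004.

Fri May 7 2004, Sun May 23 2004, Thu Jun 10 2004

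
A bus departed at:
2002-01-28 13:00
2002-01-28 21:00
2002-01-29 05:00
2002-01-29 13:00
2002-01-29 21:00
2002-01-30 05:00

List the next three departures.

2002-01-30 13:00, 2002-01-30 21:00, 2002-01-31 05:00

Spacing: 8, 8, 8, 8, 8 h — constant 8 h.
2002-01-30 05:00 + 8 h = 2002-01-30 13:00.
2002-01-30 13:00 + 8 h = 2002-01-30 21:00.
2002-01-30 21:00 + 8 h = 2002-01-31 05:00.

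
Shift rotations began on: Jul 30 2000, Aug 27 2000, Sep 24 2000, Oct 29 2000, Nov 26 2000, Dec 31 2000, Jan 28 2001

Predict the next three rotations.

These are Sundays with 28, 28, 35, 28, 35, 28-day gaps.
Each is the final Sunday of its month — Jul 30 2000 is past the 28th, so '4th Sunday' doesn't fit.
Last Sunday of February 2001: Feb 25 2001.
March 2001 ends with Sunday Mar 25 2001.
April 2001 ends with Sunday Apr 29 2001.

Feb 25 2001, Mar 25 2001, Apr 29 2001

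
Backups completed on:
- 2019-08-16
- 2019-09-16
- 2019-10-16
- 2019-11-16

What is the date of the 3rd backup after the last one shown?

2020-02-16

Each date is the 16th; the gaps (31, 30, 31) track the month lengths.
The rule is the 16th of each month.
Next: December 2019 → 2019-12-16.
Next: January 2020 → 2020-01-16.
Next: February 2020 → 2020-02-16.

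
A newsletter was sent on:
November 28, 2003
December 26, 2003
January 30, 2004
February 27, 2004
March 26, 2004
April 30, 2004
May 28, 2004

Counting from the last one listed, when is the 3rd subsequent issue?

All Fridays; the gaps (28, 35, 28, 28, 35, 28) vary with month length.
This is the last Friday of each month.
June 2004 ends with Friday June 25, 2004.
Last Friday of July 2004: July 30, 2004.
August 2004 ends with Friday August 27, 2004.

August 27, 2004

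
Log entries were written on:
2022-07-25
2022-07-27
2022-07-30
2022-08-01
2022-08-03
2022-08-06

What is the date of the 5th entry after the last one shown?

Gaps: 2, 3, 2, 2, 3 days — not constant, but cyclic with period 3.
The events fall on every Monday, Wednesday and Saturday.
The following Monday is 2022-08-08.
Next Wednesday: 2022-08-10.
The following Saturday is 2022-08-13.
Next Monday: 2022-08-15.
Next Wednesday: 2022-08-17.

2022-08-17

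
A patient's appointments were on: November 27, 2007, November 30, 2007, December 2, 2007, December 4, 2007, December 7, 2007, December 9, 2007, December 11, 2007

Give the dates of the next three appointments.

Every event lands on a Tuesday or Friday or Sunday (gaps cycle 3, 2, 2, 3, 2, 2).
So the schedule is: every Tuesday, Friday and Sunday.
The following Friday is December 14, 2007.
Next Sunday: December 16, 2007.
Next Tuesday: December 18, 2007.

December 14, 2007; December 16, 2007; December 18, 2007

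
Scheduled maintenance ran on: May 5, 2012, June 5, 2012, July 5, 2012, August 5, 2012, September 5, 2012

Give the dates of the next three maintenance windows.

October 5, 2012; November 5, 2012; December 5, 2012

The day-of-month is always 5 (31, 30, 31, 31 days between events).
So this recurs on the 5th of each month.
October 2012: October 5, 2012.
November 2012: November 5, 2012.
December 2012: December 5, 2012.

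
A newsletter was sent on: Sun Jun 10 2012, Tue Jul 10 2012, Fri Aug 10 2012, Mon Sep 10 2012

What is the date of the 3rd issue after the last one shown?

Mon Dec 10 2012

Gaps: 30, 31, 31 days — not constant. Every event is on the 10th of the month.
Pattern: the 10th of each month.
Next: October 2012 → Wed Oct 10 2012.
November 2012: Sat Nov 10 2012.
Next: December 2012 → Mon Dec 10 2012.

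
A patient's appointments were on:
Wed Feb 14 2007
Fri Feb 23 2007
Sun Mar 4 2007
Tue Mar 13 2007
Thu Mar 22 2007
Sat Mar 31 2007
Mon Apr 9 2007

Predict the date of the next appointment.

Wed Apr 18 2007

Gaps between consecutive events: 9, 9, 9, 9, 9, 9 days — a constant 9-day interval.
Mon Apr 9 2007 + 9 days = Wed Apr 18 2007.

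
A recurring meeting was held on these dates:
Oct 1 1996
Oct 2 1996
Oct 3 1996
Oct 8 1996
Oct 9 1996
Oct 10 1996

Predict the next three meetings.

The gap pattern 1, 1, 5, 1, 1 repeats every 3 events.
These are the Tuesdays, Wednesdays and Thursdays of each week.
Next Tuesday: Oct 15 1996.
Next Wednesday: Oct 16 1996.
Next Thursday: Oct 17 1996.

Oct 15 1996, Oct 16 1996, Oct 17 1996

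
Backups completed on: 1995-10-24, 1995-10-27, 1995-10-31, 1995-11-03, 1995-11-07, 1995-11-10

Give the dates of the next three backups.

Gaps: 3, 4, 3, 4, 3 days — not constant, but cyclic with period 2.
The events fall on every Tuesday and Friday.
Next Tuesday: 1995-11-14.
Next Friday: 1995-11-17.
Next Tuesday: 1995-11-21.

1995-11-14, 1995-11-17, 1995-11-21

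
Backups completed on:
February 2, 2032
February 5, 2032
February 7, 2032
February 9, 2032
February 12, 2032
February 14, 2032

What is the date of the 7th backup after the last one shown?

The gap pattern 3, 2, 2, 3, 2 repeats every 3 events.
These are the Mondays, Thursdays and Saturdays of each week.
The following Monday is February 16, 2032.
The following Thursday is February 19, 2032.
Next Saturday: February 21, 2032.
The following Monday is February 23, 2032.
Next Thursday: February 26, 2032.
The following Saturday is February 28, 2032.
The following Monday is March 1, 2032.

March 1, 2032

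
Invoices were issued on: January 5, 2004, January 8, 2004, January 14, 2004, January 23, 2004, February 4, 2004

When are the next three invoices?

February 19, 2004; March 8, 2004; March 29, 2004

The spacing grows by 3 each time: 3, 6, 9, 12 days.
Next gap: 15 days. February 4, 2004 + 15 days = February 19, 2004.
Next gap: 18 days. February 19, 2004 + 18 days = March 8, 2004.
Next gap: 21 days. March 8, 2004 + 21 days = March 29, 2004.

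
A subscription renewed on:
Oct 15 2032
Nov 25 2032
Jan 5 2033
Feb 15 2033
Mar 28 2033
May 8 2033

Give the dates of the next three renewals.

The spacing is 41, 41, 41, 41, 41 days — always 41 days.
May 8 2033 + 41 days = Jun 18 2033.
Jun 18 2033 + 41 days = Jul 29 2033.
Jul 29 2033 + 41 days = Sep 8 2033.

Jun 18 2033, Jul 29 2033, Sep 8 2033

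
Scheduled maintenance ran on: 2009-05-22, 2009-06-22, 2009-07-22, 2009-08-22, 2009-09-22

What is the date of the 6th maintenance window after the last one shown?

2010-03-22

The day-of-month is always 22 (31, 30, 31, 31 days between events).
So this recurs on the 22nd of each month.
October 2009: 2009-10-22.
November 2009: 2009-11-22.
Next: December 2009 → 2009-12-22.
Next: January 2010 → 2010-01-22.
February 2010: 2010-02-22.
March 2010: 2010-03-22.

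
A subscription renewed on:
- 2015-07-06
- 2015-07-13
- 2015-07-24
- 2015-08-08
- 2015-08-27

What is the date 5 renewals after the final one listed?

2016-01-29

The spacing grows by 4 each time: 7, 11, 15, 19 days.
Next gap: 23 days. 2015-08-27 + 23 days = 2015-09-19.
Next gap: 27 days. 2015-09-19 + 27 days = 2015-10-16.
Next gap: 31 days. 2015-10-16 + 31 days = 2015-11-16.
Next gap: 35 days. 2015-11-16 + 35 days = 2015-12-21.
Next gap: 39 days. 2015-12-21 + 39 days = 2016-01-29.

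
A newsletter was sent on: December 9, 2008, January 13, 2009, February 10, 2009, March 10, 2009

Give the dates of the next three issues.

April 14, 2009; May 12, 2009; June 9, 2009

All dates are Tuesdays, 35, 28, 28 days apart.
Specifically, the 2nd Tuesday of each month.
2nd Tuesday of April 2009: April 14, 2009.
May 2009 — 2nd Tuesday is May 12, 2009.
June 2009 — 2nd Tuesday is June 9, 2009.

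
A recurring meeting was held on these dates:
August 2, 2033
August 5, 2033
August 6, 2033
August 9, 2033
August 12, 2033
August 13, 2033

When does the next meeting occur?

August 16, 2033

Every event lands on a Tuesday or Friday or Saturday (gaps cycle 3, 1, 3, 3, 1).
So the schedule is: every Tuesday, Friday and Saturday.
The following Tuesday is August 16, 2033.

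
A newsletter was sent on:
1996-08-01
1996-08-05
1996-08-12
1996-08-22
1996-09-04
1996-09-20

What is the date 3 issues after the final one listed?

1996-11-25

Intervals are 4, 7, 10, 13, 16 days — an arithmetic progression with common difference 3.
Next gap: 19 days. 1996-09-20 + 19 days = 1996-10-09.
Next gap: 22 days. 1996-10-09 + 22 days = 1996-10-31.
Next gap: 25 days. 1996-10-31 + 25 days = 1996-11-25.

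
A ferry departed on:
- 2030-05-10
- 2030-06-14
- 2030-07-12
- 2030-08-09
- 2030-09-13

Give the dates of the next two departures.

2030-10-11, 2030-11-08

All dates are Fridays, 35, 28, 28, 35 days apart.
Specifically, the 2nd Friday of each month.
2nd Friday of October 2030: 2030-10-11.
November 2030 — 2nd Friday is 2030-11-08.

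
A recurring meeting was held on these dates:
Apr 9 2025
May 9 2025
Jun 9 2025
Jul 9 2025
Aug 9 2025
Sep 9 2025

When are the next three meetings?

The day-of-month is always 9 (30, 31, 30, 31, 31 days between events).
So this recurs on the 9th of each month.
October 2025: Oct 9 2025.
Next: November 2025 → Nov 9 2025.
December 2025: Dec 9 2025.

Oct 9 2025, Nov 9 2025, Dec 9 2025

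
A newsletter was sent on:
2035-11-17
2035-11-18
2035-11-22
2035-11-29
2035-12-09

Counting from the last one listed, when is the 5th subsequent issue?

2036-03-13

Gaps: 1, 4, 7, 10 days — each gap is 3 larger than the previous one.
Next gap: 13 days. 2035-12-09 + 13 days = 2035-12-22.
Next gap: 16 days. 2035-12-22 + 16 days = 2036-01-07.
Next gap: 19 days. 2036-01-07 + 19 days = 2036-01-26.
Next gap: 22 days. 2036-01-26 + 22 days = 2036-02-17.
Next gap: 25 days. 2036-02-17 + 25 days = 2036-03-13.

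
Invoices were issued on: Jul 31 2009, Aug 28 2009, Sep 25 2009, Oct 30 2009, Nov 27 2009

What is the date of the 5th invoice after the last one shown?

Every date is a Friday; gaps 28, 28, 35, 28 days.
Each is the last Friday of its month (at least one falls on the 29th or later, ruling out '4th Friday').
December 2009 ends with Friday Dec 25 2009.
Last Friday of January 2010: Jan 29 2010.
Last Friday of February 2010: Feb 26 2010.
March 2010 ends with Friday Mar 26 2010.
April 2010 ends with Friday Apr 30 2010.

Apr 30 2010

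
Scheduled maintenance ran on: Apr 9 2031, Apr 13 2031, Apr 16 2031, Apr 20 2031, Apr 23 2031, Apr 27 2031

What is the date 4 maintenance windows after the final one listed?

May 11 2031

Gaps: 4, 3, 4, 3, 4 days — not constant, but cyclic with period 2.
The events fall on every Wednesday and Sunday.
The following Wednesday is Apr 30 2031.
The following Sunday is May 4 2031.
Next Wednesday: May 7 2031.
Next Sunday: May 11 2031.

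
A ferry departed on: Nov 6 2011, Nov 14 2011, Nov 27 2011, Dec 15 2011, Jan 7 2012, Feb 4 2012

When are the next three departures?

Intervals are 8, 13, 18, 23, 28 days — an arithmetic progression with common difference 5.
Next gap: 33 days. Feb 4 2012 + 33 days = Mar 8 2012.
Next gap: 38 days. Mar 8 2012 + 38 days = Apr 15 2012.
Next gap: 43 days. Apr 15 2012 + 43 days = May 28 2012.

Mar 8 2012, Apr 15 2012, May 28 2012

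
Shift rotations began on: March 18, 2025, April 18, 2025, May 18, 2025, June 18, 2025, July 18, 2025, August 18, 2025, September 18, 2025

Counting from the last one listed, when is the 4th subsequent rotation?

January 18, 2026

The day-of-month is always 18 (31, 30, 31, 30, 31, 31 days between events).
So this recurs on the 18th of each month.
Next: October 2025 → October 18, 2025.
November 2025: November 18, 2025.
Next: December 2025 → December 18, 2025.
Next: January 2026 → January 18, 2026.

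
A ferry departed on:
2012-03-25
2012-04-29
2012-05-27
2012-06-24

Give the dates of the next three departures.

2012-07-29, 2012-08-26, 2012-09-30

Every date is a Sunday; gaps 35, 28, 28 days.
Each is the last Sunday of its month (at least one falls on the 29th or later, ruling out '4th Sunday').
Last Sunday of July 2012: 2012-07-29.
Last Sunday of August 2012: 2012-08-26.
Last Sunday of September 2012: 2012-09-30.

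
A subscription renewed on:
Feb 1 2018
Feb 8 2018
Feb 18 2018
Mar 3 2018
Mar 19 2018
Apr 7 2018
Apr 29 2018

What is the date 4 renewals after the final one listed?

Aug 25 2018

The spacing grows by 3 each time: 7, 10, 13, 16, 19, 22 days.
Next gap: 25 days. Apr 29 2018 + 25 days = May 24 2018.
Next gap: 28 days. May 24 2018 + 28 days = Jun 21 2018.
Next gap: 31 days. Jun 21 2018 + 31 days = Jul 22 2018.
Next gap: 34 days. Jul 22 2018 + 34 days = Aug 25 2018.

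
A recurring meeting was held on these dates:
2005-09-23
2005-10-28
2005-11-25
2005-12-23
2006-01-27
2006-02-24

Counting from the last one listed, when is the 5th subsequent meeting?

2006-07-28

Gaps: 35, 28, 28, 35, 28 days — a mix of 28 and 35. Every date is a Friday.
Each is the 4th Friday of its month.
March 2006 — 4th Friday is 2006-03-24.
April 2006 — 4th Friday is 2006-04-28.
4th Friday of May 2006: 2006-05-26.
June 2006 — 4th Friday is 2006-06-23.
July 2006 — 4th Friday is 2006-07-28.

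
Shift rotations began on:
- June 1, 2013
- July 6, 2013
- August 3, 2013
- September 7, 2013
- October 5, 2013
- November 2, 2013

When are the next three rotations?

These are Saturdays at 28- or 35-day spacing (35, 28, 35, 28, 28).
The pattern: 1st Saturday of the month.
1st Saturday of December 2013: December 7, 2013.
January 2014 — 1st Saturday is January 4, 2014.
1st Saturday of February 2014: February 1, 2014.

December 7, 2013; January 4, 2014; February 1, 2014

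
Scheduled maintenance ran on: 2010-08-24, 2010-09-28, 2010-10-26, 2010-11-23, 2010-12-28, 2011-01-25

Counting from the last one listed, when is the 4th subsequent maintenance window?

2011-05-24

All dates are Tuesdays, 35, 28, 28, 35, 28 days apart.
Specifically, the 4th Tuesday of each month.
February 2011 — 4th Tuesday is 2011-02-22.
March 2011 — 4th Tuesday is 2011-03-22.
April 2011 — 4th Tuesday is 2011-04-26.
4th Tuesday of May 2011: 2011-05-24.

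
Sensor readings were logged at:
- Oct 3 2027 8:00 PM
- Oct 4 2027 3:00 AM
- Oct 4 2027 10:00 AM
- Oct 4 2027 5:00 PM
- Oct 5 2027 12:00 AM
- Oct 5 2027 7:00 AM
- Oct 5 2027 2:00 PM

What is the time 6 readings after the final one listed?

Oct 7 2027 8:00 AM

Gaps: 7, 7, 7, 7, 7, 7 hours — each event is 7 hours after the previous one.
Oct 5 2027 2:00 PM + 7 h = Oct 5 2027 9:00 PM.
Oct 5 2027 9:00 PM + 7 h = Oct 6 2027 4:00 AM.
Oct 6 2027 4:00 AM + 7 h = Oct 6 2027 11:00 AM.
Oct 6 2027 11:00 AM + 7 h = Oct 6 2027 6:00 PM.
Oct 6 2027 6:00 PM + 7 h = Oct 7 2027 1:00 AM.
Oct 7 2027 1:00 AM + 7 h = Oct 7 2027 8:00 AM.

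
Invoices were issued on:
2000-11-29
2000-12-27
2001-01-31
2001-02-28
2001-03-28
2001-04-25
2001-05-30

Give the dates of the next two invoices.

Every date is a Wednesday; gaps 28, 35, 28, 28, 28, 35 days.
Each is the last Wednesday of its month (at least one falls on the 29th or later, ruling out '4th Wednesday').
June 2001 ends with Wednesday 2001-06-27.
July 2001 ends with Wednesday 2001-07-25.

2001-06-27, 2001-07-25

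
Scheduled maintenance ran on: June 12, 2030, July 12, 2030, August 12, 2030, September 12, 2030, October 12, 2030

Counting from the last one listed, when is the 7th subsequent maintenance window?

Gaps: 30, 31, 31, 30 days — not constant. Every event is on the 12th of the month.
Pattern: the 12th of each month.
November 2030: November 12, 2030.
Next: December 2030 → December 12, 2030.
January 2031: January 12, 2031.
Next: February 2031 → February 12, 2031.
Next: March 2031 → March 12, 2031.
Next: April 2031 → April 12, 2031.
May 2031: May 12, 2031.

May 12, 2031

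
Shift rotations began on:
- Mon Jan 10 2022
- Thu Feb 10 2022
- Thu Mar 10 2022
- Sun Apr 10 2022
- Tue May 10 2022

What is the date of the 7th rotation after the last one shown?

Sat Dec 10 2022

The day-of-month is always 10 (31, 28, 31, 30 days between events).
So this recurs on the 10th of each month.
June 2022: Fri Jun 10 2022.
Next: July 2022 → Sun Jul 10 2022.
August 2022: Wed Aug 10 2022.
September 2022: Sat Sep 10 2022.
Next: October 2022 → Mon Oct 10 2022.
November 2022: Thu Nov 10 2022.
December 2022: Sat Dec 10 2022.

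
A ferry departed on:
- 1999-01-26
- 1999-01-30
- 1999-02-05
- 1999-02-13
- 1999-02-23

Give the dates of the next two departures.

The spacing grows by 2 each time: 4, 6, 8, 10 days.
Next gap: 12 days. 1999-02-23 + 12 days = 1999-03-07.
Next gap: 14 days. 1999-03-07 + 14 days = 1999-03-21.

1999-03-07, 1999-03-21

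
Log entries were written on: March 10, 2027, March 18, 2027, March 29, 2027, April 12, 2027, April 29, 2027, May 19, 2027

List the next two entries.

June 11, 2027; July 7, 2027

The spacing grows by 3 each time: 8, 11, 14, 17, 20 days.
Next gap: 23 days. May 19, 2027 + 23 days = June 11, 2027.
Next gap: 26 days. June 11, 2027 + 26 days = July 7, 2027.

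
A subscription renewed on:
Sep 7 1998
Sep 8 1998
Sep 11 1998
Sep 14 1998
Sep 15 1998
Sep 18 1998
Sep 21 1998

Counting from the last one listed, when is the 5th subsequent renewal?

Gaps: 1, 3, 3, 1, 3, 3 days — not constant, but cyclic with period 3.
The events fall on every Monday, Tuesday and Friday.
The following Tuesday is Sep 22 1998.
The following Friday is Sep 25 1998.
The following Monday is Sep 28 1998.
The following Tuesday is Sep 29 1998.
Next Friday: Oct 2 1998.

Oct 2 1998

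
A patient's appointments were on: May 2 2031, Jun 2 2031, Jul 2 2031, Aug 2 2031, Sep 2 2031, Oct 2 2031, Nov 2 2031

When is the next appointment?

Dec 2 2031

Gaps: 31, 30, 31, 31, 30, 31 days — not constant. Every event is on the 2nd of the month.
Pattern: the 2nd of each month.
December 2031: Dec 2 2031.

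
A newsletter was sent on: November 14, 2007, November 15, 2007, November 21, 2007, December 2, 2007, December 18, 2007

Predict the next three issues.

Gaps: 1, 6, 11, 16 days — each gap is 5 larger than the previous one.
Next gap: 21 days. December 18, 2007 + 21 days = January 8, 2008.
Next gap: 26 days. January 8, 2008 + 26 days = February 3, 2008.
Next gap: 31 days. February 3, 2008 + 31 days = March 5, 2008.

January 8, 2008; February 3, 2008; March 5, 2008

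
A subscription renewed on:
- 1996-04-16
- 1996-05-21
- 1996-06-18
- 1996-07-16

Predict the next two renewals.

1996-08-20, 1996-09-17

These are Tuesdays at 28- or 35-day spacing (35, 28, 28).
The pattern: 3rd Tuesday of the month.
August 1996 — 3rd Tuesday is 1996-08-20.
3rd Tuesday of September 1996: 1996-09-17.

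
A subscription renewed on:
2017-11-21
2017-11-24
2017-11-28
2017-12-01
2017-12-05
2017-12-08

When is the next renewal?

2017-12-12

Every event lands on a Tuesday or Friday (gaps cycle 3, 4, 3, 4, 3).
So the schedule is: every Tuesday and Friday.
The following Tuesday is 2017-12-12.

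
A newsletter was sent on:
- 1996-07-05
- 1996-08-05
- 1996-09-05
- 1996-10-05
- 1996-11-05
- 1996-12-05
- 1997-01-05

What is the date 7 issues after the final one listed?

1997-08-05

The day-of-month is always 5 (31, 31, 30, 31, 30, 31 days between events).
So this recurs on the 5th of each month.
Next: February 1997 → 1997-02-05.
March 1997: 1997-03-05.
April 1997: 1997-04-05.
May 1997: 1997-05-05.
June 1997: 1997-06-05.
July 1997: 1997-07-05.
August 1997: 1997-08-05.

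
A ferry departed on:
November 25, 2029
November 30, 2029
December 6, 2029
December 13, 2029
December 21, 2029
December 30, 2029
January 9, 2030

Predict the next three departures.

January 20, 2030; February 1, 2030; February 14, 2030

Intervals are 5, 6, 7, 8, 9, 10 days — an arithmetic progression with common difference 1.
Next gap: 11 days. January 9, 2030 + 11 days = January 20, 2030.
Next gap: 12 days. January 20, 2030 + 12 days = February 1, 2030.
Next gap: 13 days. February 1, 2030 + 13 days = February 14, 2030.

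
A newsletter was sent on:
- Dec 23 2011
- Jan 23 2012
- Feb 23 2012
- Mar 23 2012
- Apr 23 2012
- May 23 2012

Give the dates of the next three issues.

Jun 23 2012, Jul 23 2012, Aug 23 2012

Each date is the 23rd; the gaps (31, 31, 29, 31, 30) track the month lengths.
The rule is the 23rd of each month.
June 2012: Jun 23 2012.
Next: July 2012 → Jul 23 2012.
August 2012: Aug 23 2012.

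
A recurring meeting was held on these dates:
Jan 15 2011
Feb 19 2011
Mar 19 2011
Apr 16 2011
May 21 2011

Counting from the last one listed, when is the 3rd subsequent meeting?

Aug 20 2011

All dates are Saturdays, 35, 28, 28, 35 days apart.
Specifically, the 3rd Saturday of each month.
June 2011 — 3rd Saturday is Jun 18 2011.
3rd Saturday of July 2011: Jul 16 2011.
August 2011 — 3rd Saturday is Aug 20 2011.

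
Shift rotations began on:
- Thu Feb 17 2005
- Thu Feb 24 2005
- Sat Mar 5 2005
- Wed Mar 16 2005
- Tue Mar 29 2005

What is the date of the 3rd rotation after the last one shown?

The spacing grows by 2 each time: 7, 9, 11, 13 days.
Next gap: 15 days. Tue Mar 29 2005 + 15 days = Wed Apr 13 2005.
Next gap: 17 days. Wed Apr 13 2005 + 17 days = Sat Apr 30 2005.
Next gap: 19 days. Sat Apr 30 2005 + 19 days = Thu May 19 2005.

Thu May 19 2005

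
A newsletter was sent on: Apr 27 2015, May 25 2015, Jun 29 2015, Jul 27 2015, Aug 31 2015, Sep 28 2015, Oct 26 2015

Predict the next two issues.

Nov 30 2015, Dec 28 2015

These are Mondays with 28, 35, 28, 35, 28, 28-day gaps.
Each is the final Monday of its month — Jun 29 2015 is past the 28th, so '4th Monday' doesn't fit.
November 2015 ends with Monday Nov 30 2015.
December 2015 ends with Monday Dec 28 2015.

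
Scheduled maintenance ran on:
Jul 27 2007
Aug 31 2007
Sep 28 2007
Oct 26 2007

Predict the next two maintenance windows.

Nov 30 2007, Dec 28 2007

Every date is a Friday; gaps 35, 28, 28 days.
Each is the last Friday of its month (at least one falls on the 29th or later, ruling out '4th Friday').
Last Friday of November 2007: Nov 30 2007.
December 2007 ends with Friday Dec 28 2007.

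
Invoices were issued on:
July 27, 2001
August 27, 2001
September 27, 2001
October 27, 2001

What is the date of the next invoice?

November 27, 2001

The day-of-month is always 27 (31, 31, 30 days between events).
So this recurs on the 27th of each month.
Next: November 2001 → November 27, 2001.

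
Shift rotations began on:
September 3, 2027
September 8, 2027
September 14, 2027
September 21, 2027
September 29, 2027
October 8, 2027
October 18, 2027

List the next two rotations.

The spacing grows by 1 each time: 5, 6, 7, 8, 9, 10 days.
Next gap: 11 days. October 18, 2027 + 11 days = October 29, 2027.
Next gap: 12 days. October 29, 2027 + 12 days = November 10, 2027.

October 29, 2027; November 10, 2027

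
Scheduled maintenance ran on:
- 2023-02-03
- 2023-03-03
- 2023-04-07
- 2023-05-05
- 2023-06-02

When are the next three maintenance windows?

These are Fridays at 28- or 35-day spacing (28, 35, 28, 28).
The pattern: 1st Friday of the month.
1st Friday of July 2023: 2023-07-07.
1st Friday of August 2023: 2023-08-04.
1st Friday of September 2023: 2023-09-01.

2023-07-07, 2023-08-04, 2023-09-01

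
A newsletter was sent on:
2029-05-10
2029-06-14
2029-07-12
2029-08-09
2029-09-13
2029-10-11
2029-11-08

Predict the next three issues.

2029-12-13, 2030-01-10, 2030-02-14

All dates are Thursdays, 35, 28, 28, 35, 28, 28 days apart.
Specifically, the 2nd Thursday of each month.
2nd Thursday of December 2029: 2029-12-13.
2nd Thursday of January 2030: 2030-01-10.
2nd Thursday of February 2030: 2030-02-14.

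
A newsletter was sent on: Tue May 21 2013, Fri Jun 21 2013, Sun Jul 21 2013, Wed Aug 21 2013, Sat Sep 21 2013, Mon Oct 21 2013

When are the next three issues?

Each date is the 21st; the gaps (31, 30, 31, 31, 30) track the month lengths.
The rule is the 21st of each month.
Next: November 2013 → Thu Nov 21 2013.
Next: December 2013 → Sat Dec 21 2013.
January 2014: Tue Jan 21 2014.

Thu Nov 21 2013, Sat Dec 21 2013, Tue Jan 21 2014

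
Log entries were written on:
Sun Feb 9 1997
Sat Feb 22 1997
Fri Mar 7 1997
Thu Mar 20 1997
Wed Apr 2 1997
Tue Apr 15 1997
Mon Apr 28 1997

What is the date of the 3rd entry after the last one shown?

Every event comes 13 days after the last (13, 13, 13, 13, 13, 13).
Mon Apr 28 1997 + 13 days = Sun May 11 1997.
Sun May 11 1997 + 13 days = Sat May 24 1997.
Sat May 24 1997 + 13 days = Fri Jun 6 1997.

Fri Jun 6 1997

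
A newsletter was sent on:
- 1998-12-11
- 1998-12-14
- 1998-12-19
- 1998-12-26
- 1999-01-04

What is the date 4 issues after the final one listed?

Gaps: 3, 5, 7, 9 days — each gap is 2 larger than the previous one.
Next gap: 11 days. 1999-01-04 + 11 days = 1999-01-15.
Next gap: 13 days. 1999-01-15 + 13 days = 1999-01-28.
Next gap: 15 days. 1999-01-28 + 15 days = 1999-02-12.
Next gap: 17 days. 1999-02-12 + 17 days = 1999-03-01.

1999-03-01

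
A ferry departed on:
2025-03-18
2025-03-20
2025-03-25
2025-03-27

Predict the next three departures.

2025-04-01, 2025-04-03, 2025-04-08

The gap pattern 2, 5, 2 repeats every 2 events.
These are the Tuesdays and Thursdays of each week.
Next Tuesday: 2025-04-01.
The following Thursday is 2025-04-03.
The following Tuesday is 2025-04-08.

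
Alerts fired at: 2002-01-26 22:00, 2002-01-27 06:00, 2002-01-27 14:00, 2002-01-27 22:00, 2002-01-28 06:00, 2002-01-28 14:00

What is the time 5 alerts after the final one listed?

2002-01-30 06:00

Gaps: 8, 8, 8, 8, 8 hours — each event is 8 hours after the previous one.
2002-01-28 14:00 + 8 h = 2002-01-28 22:00.
2002-01-28 22:00 + 8 h = 2002-01-29 06:00.
2002-01-29 06:00 + 8 h = 2002-01-29 14:00.
2002-01-29 14:00 + 8 h = 2002-01-29 22:00.
2002-01-29 22:00 + 8 h = 2002-01-30 06:00.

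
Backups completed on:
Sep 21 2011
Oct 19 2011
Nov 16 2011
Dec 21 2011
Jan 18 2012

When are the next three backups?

Feb 15 2012, Mar 21 2012, Apr 18 2012

Gaps: 28, 28, 35, 28 days — a mix of 28 and 35. Every date is a Wednesday.
Each is the 3rd Wednesday of its month.
3rd Wednesday of February 2012: Feb 15 2012.
March 2012 — 3rd Wednesday is Mar 21 2012.
3rd Wednesday of April 2012: Apr 18 2012.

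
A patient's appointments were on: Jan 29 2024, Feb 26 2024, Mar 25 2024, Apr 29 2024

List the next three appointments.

May 27 2024, Jun 24 2024, Jul 29 2024

These are Mondays with 28, 28, 35-day gaps.
Each is the final Monday of its month — Jan 29 2024 is past the 28th, so '4th Monday' doesn't fit.
Last Monday of May 2024: May 27 2024.
June 2024 ends with Monday Jun 24 2024.
July 2024 ends with Monday Jul 29 2024.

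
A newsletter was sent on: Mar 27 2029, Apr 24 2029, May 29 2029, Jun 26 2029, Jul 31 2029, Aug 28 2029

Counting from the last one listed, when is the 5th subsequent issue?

Jan 29 2030

Every date is a Tuesday; gaps 28, 35, 28, 35, 28 days.
Each is the last Tuesday of its month (at least one falls on the 29th or later, ruling out '4th Tuesday').
Last Tuesday of September 2029: Sep 25 2029.
Last Tuesday of October 2029: Oct 30 2029.
November 2029 ends with Tuesday Nov 27 2029.
Last Tuesday of December 2029: Dec 25 2029.
January 2030 ends with Tuesday Jan 29 2030.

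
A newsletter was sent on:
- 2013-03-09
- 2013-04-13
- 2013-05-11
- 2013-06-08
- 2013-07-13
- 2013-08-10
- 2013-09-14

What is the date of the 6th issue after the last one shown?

Gaps: 35, 28, 28, 35, 28, 35 days — a mix of 28 and 35. Every date is a Saturday.
Each is the 2nd Saturday of its month.
2nd Saturday of October 2013: 2013-10-12.
November 2013 — 2nd Saturday is 2013-11-09.
2nd Saturday of December 2013: 2013-12-14.
2nd Saturday of January 2014: 2014-01-11.
February 2014 — 2nd Saturday is 2014-02-08.
March 2014 — 2nd Saturday is 2014-03-08.

2014-03-08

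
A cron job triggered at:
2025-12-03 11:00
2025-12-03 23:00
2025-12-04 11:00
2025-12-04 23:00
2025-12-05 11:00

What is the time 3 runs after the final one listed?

Spacing: 12, 12, 12, 12 h — constant 12 h.
2025-12-05 11:00 + 12 h = 2025-12-05 23:00.
2025-12-05 23:00 + 12 h = 2025-12-06 11:00.
2025-12-06 11:00 + 12 h = 2025-12-06 23:00.

2025-12-06 23:00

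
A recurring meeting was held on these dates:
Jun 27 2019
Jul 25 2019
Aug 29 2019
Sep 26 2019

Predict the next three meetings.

Oct 31 2019, Nov 28 2019, Dec 26 2019

Every date is a Thursday; gaps 28, 35, 28 days.
Each is the last Thursday of its month (at least one falls on the 29th or later, ruling out '4th Thursday').
Last Thursday of October 2019: Oct 31 2019.
November 2019 ends with Thursday Nov 28 2019.
Last Thursday of December 2019: Dec 26 2019.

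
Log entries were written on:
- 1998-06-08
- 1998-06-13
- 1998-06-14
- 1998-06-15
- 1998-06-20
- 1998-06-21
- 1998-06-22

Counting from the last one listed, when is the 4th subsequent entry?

1998-07-04

Gaps: 5, 1, 1, 5, 1, 1 days — not constant, but cyclic with period 3.
The events fall on every Monday, Saturday and Sunday.
Next Saturday: 1998-06-27.
Next Sunday: 1998-06-28.
Next Monday: 1998-06-29.
Next Saturday: 1998-07-04.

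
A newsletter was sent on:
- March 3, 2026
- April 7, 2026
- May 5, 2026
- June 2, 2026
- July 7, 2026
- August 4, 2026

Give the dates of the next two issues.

September 1, 2026; October 6, 2026

Gaps: 35, 28, 28, 35, 28 days — a mix of 28 and 35. Every date is a Tuesday.
Each is the 1st Tuesday of its month.
1st Tuesday of September 2026: September 1, 2026.
1st Tuesday of October 2026: October 6, 2026.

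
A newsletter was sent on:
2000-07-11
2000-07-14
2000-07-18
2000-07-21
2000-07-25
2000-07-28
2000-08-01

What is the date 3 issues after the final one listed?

2000-08-11

The gap pattern 3, 4, 3, 4, 3, 4 repeats every 2 events.
These are the Tuesdays and Fridays of each week.
The following Friday is 2000-08-04.
Next Tuesday: 2000-08-08.
The following Friday is 2000-08-11.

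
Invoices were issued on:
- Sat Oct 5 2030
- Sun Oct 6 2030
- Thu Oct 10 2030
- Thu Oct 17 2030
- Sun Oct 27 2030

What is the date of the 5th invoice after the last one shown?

Thu Jan 30 2031

Gaps: 1, 4, 7, 10 days — each gap is 3 larger than the previous one.
Next gap: 13 days. Sun Oct 27 2030 + 13 days = Sat Nov 9 2030.
Next gap: 16 days. Sat Nov 9 2030 + 16 days = Mon Nov 25 2030.
Next gap: 19 days. Mon Nov 25 2030 + 19 days = Sat Dec 14 2030.
Next gap: 22 days. Sat Dec 14 2030 + 22 days = Sun Jan 5 2031.
Next gap: 25 days. Sun Jan 5 2031 + 25 days = Thu Jan 30 2031.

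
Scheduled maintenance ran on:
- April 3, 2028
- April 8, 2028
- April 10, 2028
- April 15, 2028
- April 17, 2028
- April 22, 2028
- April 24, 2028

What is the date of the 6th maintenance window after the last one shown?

Gaps: 5, 2, 5, 2, 5, 2 days — not constant, but cyclic with period 2.
The events fall on every Monday and Saturday.
Next Saturday: April 29, 2028.
Next Monday: May 1, 2028.
The following Saturday is May 6, 2028.
The following Monday is May 8, 2028.
The following Saturday is May 13, 2028.
The following Monday is May 15, 2028.

May 15, 2028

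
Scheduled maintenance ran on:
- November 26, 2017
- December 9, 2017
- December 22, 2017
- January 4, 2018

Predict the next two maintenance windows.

January 17, 2018; January 30, 2018

Every event comes 13 days after the last (13, 13, 13).
January 4, 2018 + 13 days = January 17, 2018.
January 17, 2018 + 13 days = January 30, 2018.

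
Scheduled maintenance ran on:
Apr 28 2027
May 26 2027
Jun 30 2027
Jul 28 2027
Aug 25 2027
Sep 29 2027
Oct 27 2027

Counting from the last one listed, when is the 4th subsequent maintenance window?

Feb 23 2028

These are Wednesdays with 28, 35, 28, 28, 35, 28-day gaps.
Each is the final Wednesday of its month — Jun 30 2027 is past the 28th, so '4th Wednesday' doesn't fit.
Last Wednesday of November 2027: Nov 24 2027.
Last Wednesday of December 2027: Dec 29 2027.
Last Wednesday of January 2028: Jan 26 2028.
Last Wednesday of February 2028: Feb 23 2028.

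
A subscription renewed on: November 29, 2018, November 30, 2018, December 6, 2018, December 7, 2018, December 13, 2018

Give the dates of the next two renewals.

Every event lands on a Thursday or Friday (gaps cycle 1, 6, 1, 6).
So the schedule is: every Thursday and Friday.
The following Friday is December 14, 2018.
The following Thursday is December 20, 2018.

December 14, 2018; December 20, 2018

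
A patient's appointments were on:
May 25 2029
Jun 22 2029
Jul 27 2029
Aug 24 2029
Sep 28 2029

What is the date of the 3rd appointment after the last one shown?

All dates are Fridays, 28, 35, 28, 35 days apart.
Specifically, the 4th Friday of each month.
October 2029 — 4th Friday is Oct 26 2029.
4th Friday of November 2029: Nov 23 2029.
4th Friday of December 2029: Dec 28 2029.

Dec 28 2029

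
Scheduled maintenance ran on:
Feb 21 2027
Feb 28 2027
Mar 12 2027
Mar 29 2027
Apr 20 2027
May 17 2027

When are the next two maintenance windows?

Jun 18 2027, Jul 25 2027

Gaps: 7, 12, 17, 22, 27 days — each gap is 5 larger than the previous one.
Next gap: 32 days. May 17 2027 + 32 days = Jun 18 2027.
Next gap: 37 days. Jun 18 2027 + 37 days = Jul 25 2027.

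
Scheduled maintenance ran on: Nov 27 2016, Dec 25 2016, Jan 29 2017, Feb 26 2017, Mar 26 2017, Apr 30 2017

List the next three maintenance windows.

May 28 2017, Jun 25 2017, Jul 30 2017

These are Sundays with 28, 35, 28, 28, 35-day gaps.
Each is the final Sunday of its month — Jan 29 2017 is past the 28th, so '4th Sunday' doesn't fit.
Last Sunday of May 2017: May 28 2017.
June 2017 ends with Sunday Jun 25 2017.
July 2017 ends with Sunday Jul 30 2017.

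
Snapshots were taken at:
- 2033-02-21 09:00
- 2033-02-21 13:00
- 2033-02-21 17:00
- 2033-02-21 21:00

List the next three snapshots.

2033-02-22 01:00, 2033-02-22 05:00, 2033-02-22 09:00

Gaps: 4, 4, 4 hours — each event is 4 hours after the previous one.
2033-02-21 21:00 + 4 h = 2033-02-22 01:00.
2033-02-22 01:00 + 4 h = 2033-02-22 05:00.
2033-02-22 05:00 + 4 h = 2033-02-22 09:00.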